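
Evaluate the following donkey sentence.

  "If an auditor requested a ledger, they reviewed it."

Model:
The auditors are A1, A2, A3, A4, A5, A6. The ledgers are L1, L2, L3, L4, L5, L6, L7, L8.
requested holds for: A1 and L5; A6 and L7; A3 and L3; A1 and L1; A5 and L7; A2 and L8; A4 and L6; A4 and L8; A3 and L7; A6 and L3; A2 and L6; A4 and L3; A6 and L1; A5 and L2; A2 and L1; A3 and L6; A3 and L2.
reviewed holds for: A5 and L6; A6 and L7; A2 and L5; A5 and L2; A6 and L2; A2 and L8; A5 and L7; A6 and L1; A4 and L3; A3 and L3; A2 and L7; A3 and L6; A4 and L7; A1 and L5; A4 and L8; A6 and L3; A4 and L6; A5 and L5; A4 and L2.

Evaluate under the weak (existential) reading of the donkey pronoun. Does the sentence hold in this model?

True

"it" takes "a ledger" as antecedent — a donkey pronoun bound across the clause boundary.
Weak reading: every auditor a with some requested-ledger has at least one requested-ledger l such that reviewed(a,l).
Per auditor: A1:✓  A2:✓  A3:✓  A4:✓  A5:✓  A6:✓
Every auditor in the restrictor has a witness.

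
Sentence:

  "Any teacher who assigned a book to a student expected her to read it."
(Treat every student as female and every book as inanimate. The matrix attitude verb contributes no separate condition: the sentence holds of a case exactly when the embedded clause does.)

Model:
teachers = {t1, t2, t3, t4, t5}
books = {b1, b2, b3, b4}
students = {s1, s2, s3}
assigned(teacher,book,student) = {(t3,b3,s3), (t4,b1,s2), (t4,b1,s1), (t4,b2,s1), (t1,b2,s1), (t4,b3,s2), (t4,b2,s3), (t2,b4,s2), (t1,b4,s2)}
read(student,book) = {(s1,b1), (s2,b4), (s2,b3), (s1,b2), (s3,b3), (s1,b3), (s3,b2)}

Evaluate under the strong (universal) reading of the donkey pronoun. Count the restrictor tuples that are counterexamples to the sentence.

1

"her" takes "a student" as antecedent and "it" takes "a book"; both are donkey pronouns co-varying with the restrictor.
Strong reading: for every (t,b,s) with assigned(t,b,s), read(s,b).
Restrictor triples: (t1,b2,s1)→read(s1,b2) ✓  (t1,b4,s2)→read(s2,b4) ✓  (t2,b4,s2)→read(s2,b4) ✓  (t3,b3,s3)→read(s3,b3) ✓  (t4,b1,s1)→read(s1,b1) ✓  (t4,b1,s2)→read(s2,b1) ✗  (t4,b2,s1)→read(s1,b2) ✓  (t4,b2,s3)→read(s3,b2) ✓  (t4,b3,s2)→read(s2,b3) ✓
Counterexamples (restrictor triples failing the scope): 1.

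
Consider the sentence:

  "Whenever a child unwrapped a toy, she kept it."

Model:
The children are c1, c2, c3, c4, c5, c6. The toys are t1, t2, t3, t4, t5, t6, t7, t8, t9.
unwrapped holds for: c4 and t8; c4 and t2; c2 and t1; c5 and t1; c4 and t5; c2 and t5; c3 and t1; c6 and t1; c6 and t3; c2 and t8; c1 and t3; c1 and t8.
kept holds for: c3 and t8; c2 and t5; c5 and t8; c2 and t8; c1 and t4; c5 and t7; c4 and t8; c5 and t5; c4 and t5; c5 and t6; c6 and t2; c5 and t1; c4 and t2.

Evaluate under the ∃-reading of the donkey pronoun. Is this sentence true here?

"it" takes "a toy" as antecedent — a donkey pronoun bound across the clause boundary.
Weak reading: every child c with some unwrapped-toy has at least one unwrapped-toy t such that kept(c,t).
Per child: c1:✗  c2:✓  c3:✗  c4:✓  c5:✓  c6:✗
c1 has no witness among its unwrapped-toys.

False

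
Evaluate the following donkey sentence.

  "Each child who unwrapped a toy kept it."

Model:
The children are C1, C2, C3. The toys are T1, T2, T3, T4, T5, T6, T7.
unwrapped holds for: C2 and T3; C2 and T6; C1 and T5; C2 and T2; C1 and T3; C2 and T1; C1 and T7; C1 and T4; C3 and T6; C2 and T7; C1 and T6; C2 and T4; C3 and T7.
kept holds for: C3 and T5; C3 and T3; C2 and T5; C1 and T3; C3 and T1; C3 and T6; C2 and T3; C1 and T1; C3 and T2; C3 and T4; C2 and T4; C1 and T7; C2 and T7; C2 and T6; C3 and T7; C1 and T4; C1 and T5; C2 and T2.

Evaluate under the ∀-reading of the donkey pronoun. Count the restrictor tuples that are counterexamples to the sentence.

2

"it" takes "a toy" as antecedent — a donkey pronoun bound across the clause boundary.
Strong reading: for every (c,t) with unwrapped(c,t), kept(c,t).
Restrictor pairs: (C1,T3) ✓  (C1,T4) ✓  (C1,T5) ✓  (C1,T6) ✗  (C1,T7) ✓  (C2,T1) ✗  (C2,T2) ✓  (C2,T3) ✓  (C2,T4) ✓  (C2,T6) ✓  (C2,T7) ✓  (C3,T6) ✓  (C3,T7) ✓
Counterexamples (restrictor pairs failing the scope): 2.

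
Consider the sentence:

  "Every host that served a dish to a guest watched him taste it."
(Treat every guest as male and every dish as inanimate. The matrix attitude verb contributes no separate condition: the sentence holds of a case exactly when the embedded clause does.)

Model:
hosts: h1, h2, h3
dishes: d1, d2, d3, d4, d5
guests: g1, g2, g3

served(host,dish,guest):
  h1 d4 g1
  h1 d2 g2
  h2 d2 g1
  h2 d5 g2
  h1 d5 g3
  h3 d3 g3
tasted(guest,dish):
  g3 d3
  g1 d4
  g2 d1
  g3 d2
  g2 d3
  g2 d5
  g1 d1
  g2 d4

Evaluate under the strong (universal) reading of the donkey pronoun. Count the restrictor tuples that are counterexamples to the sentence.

3

"him" takes "a guest" as antecedent and "it" takes "a dish"; both are donkey pronouns co-varying with the restrictor.
Strong reading: for every (h,d,g) with served(h,d,g), tasted(g,d).
Restrictor triples: (h1,d2,g2)→tasted(g2,d2) ✗  (h1,d4,g1)→tasted(g1,d4) ✓  (h1,d5,g3)→tasted(g3,d5) ✗  (h2,d2,g1)→tasted(g1,d2) ✗  (h2,d5,g2)→tasted(g2,d5) ✓  (h3,d3,g3)→tasted(g3,d3) ✓
Counterexamples (restrictor triples failing the scope): 3.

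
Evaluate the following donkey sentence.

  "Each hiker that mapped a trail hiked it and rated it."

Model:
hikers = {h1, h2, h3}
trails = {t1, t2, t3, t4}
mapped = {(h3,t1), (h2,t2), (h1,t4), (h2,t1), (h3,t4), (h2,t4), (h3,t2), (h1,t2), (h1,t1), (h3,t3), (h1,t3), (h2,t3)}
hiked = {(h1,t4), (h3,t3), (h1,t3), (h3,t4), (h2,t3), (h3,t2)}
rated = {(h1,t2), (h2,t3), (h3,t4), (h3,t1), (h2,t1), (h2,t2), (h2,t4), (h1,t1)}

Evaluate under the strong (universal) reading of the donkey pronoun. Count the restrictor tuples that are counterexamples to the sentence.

10

"it" takes "a trail" as antecedent — a donkey pronoun bound across the clause boundary.
Strong reading: for every (h,t) with mapped(h,t), hiked(h,t) ∧ rated(h,t).
Restrictor pairs: (h1,t1) ✗  (h1,t2) ✗  (h1,t3) ✗  (h1,t4) ✗  (h2,t1) ✗  (h2,t2) ✗  (h2,t3) ✓  (h2,t4) ✗  (h3,t1) ✗  (h3,t2) ✗  (h3,t3) ✗  (h3,t4) ✓
Counterexamples (restrictor pairs failing the scope): 10.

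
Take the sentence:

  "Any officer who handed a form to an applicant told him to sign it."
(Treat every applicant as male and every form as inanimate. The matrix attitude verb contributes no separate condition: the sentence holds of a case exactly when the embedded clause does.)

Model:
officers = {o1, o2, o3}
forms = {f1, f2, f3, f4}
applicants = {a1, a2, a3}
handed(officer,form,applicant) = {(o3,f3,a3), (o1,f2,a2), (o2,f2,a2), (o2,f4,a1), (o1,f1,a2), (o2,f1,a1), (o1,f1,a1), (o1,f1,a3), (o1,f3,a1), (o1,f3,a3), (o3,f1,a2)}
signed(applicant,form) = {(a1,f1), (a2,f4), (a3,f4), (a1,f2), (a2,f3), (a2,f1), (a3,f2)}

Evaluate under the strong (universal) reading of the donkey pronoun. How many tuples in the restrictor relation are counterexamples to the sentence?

"him" takes "an applicant" as antecedent and "it" takes "a form"; both are donkey pronouns co-varying with the restrictor.
Strong reading: for every (o,f,a) with handed(o,f,a), signed(a,f).
Restrictor triples: (o1,f1,a1)→signed(a1,f1) ✓  (o1,f1,a2)→signed(a2,f1) ✓  (o1,f1,a3)→signed(a3,f1) ✗  (o1,f2,a2)→signed(a2,f2) ✗  (o1,f3,a1)→signed(a1,f3) ✗  (o1,f3,a3)→signed(a3,f3) ✗  (o2,f1,a1)→signed(a1,f1) ✓  (o2,f2,a2)→signed(a2,f2) ✗  (o2,f4,a1)→signed(a1,f4) ✗  (o3,f1,a2)→signed(a2,f1) ✓  (o3,f3,a3)→signed(a3,f3) ✗
Counterexamples (restrictor triples failing the scope): 7.

7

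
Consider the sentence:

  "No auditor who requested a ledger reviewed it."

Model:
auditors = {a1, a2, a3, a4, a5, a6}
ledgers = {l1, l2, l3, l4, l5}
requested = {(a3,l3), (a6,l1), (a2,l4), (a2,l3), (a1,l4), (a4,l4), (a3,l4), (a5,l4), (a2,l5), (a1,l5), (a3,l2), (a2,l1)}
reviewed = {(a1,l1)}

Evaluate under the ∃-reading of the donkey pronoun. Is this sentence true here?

True

"it" takes "a ledger" as antecedent — a donkey pronoun bound across the clause boundary.
Truth condition: for no (a,l) with requested(a,l) does reviewed(a,l) hold.
Restrictor pairs — does the scope hold? (a1,l4):fails  (a1,l5):fails  (a2,l1):fails  (a2,l3):fails  (a2,l4):fails  (a2,l5):fails  (a3,l2):fails  (a3,l3):fails  (a3,l4):fails  (a4,l4):fails  (a5,l4):fails  (a6,l1):fails
Scope holds for no restrictor pair, so the sentence is true.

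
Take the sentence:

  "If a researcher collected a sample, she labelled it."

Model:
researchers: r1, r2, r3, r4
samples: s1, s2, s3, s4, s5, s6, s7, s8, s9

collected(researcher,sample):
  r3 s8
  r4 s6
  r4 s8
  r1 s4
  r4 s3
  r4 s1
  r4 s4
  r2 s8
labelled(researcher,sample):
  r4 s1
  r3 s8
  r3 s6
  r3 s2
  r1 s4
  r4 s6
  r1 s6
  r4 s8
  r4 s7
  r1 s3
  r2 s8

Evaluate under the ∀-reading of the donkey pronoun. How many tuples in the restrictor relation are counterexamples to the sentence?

2

"it" takes "a sample" as antecedent — a donkey pronoun bound across the clause boundary.
Strong reading: for every (r,s) with collected(r,s), labelled(r,s).
Restrictor pairs: (r1,s4) ✓  (r2,s8) ✓  (r3,s8) ✓  (r4,s1) ✓  (r4,s3) ✗  (r4,s4) ✗  (r4,s6) ✓  (r4,s8) ✓
Counterexamples (restrictor pairs failing the scope): 2.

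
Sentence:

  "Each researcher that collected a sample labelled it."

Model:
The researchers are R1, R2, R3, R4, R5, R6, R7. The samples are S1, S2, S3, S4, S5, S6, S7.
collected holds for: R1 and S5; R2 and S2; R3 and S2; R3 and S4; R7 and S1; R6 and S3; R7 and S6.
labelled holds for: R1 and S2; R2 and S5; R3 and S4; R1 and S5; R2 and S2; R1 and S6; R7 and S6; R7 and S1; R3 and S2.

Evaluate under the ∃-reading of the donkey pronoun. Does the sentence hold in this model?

False

"it" takes "a sample" as antecedent — a donkey pronoun bound across the clause boundary.
Weak reading: every researcher r with some collected-sample has at least one collected-sample s such that labelled(r,s).
Per researcher: R1:✓  R2:✓  R3:✓  R6:✗  R7:✓
R6 has no witness among its collected-samples.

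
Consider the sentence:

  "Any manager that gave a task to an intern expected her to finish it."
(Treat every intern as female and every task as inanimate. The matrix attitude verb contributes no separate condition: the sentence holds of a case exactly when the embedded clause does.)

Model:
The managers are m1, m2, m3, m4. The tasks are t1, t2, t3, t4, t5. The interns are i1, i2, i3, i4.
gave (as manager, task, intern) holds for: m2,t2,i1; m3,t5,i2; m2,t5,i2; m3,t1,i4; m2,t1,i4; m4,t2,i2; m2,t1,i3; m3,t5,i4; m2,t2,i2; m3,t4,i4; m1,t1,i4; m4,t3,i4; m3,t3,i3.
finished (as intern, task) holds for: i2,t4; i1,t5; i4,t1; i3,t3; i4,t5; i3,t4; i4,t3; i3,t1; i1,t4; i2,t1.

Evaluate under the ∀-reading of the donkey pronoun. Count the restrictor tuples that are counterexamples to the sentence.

"her" takes "an intern" as antecedent and "it" takes "a task"; both are donkey pronouns co-varying with the restrictor.
Strong reading: for every (m,t,i) with gave(m,t,i), finished(i,t).
Restrictor triples: (m1,t1,i4)→finished(i4,t1) ✓  (m2,t1,i3)→finished(i3,t1) ✓  (m2,t1,i4)→finished(i4,t1) ✓  (m2,t2,i1)→finished(i1,t2) ✗  (m2,t2,i2)→finished(i2,t2) ✗  (m2,t5,i2)→finished(i2,t5) ✗  (m3,t1,i4)→finished(i4,t1) ✓  (m3,t3,i3)→finished(i3,t3) ✓  (m3,t4,i4)→finished(i4,t4) ✗  (m3,t5,i2)→finished(i2,t5) ✗  (m3,t5,i4)→finished(i4,t5) ✓  (m4,t2,i2)→finished(i2,t2) ✗  (m4,t3,i4)→finished(i4,t3) ✓
Counterexamples (restrictor triples failing the scope): 6.

6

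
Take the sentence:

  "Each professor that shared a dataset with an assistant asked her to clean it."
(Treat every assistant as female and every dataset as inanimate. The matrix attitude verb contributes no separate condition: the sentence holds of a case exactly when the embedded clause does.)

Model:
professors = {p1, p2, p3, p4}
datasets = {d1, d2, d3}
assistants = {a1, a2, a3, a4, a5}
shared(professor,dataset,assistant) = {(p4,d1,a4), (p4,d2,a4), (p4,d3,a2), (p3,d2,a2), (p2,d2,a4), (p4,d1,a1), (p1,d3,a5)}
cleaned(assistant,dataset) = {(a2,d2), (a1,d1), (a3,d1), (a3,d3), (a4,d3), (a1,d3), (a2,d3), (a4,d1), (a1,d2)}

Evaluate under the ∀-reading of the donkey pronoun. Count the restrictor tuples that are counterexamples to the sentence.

3

"her" takes "an assistant" as antecedent and "it" takes "a dataset"; both are donkey pronouns co-varying with the restrictor.
Strong reading: for every (p,d,a) with shared(p,d,a), cleaned(a,d).
Restrictor triples: (p1,d3,a5)→cleaned(a5,d3) ✗  (p2,d2,a4)→cleaned(a4,d2) ✗  (p3,d2,a2)→cleaned(a2,d2) ✓  (p4,d1,a1)→cleaned(a1,d1) ✓  (p4,d1,a4)→cleaned(a4,d1) ✓  (p4,d2,a4)→cleaned(a4,d2) ✗  (p4,d3,a2)→cleaned(a2,d3) ✓
Counterexamples (restrictor triples failing the scope): 3.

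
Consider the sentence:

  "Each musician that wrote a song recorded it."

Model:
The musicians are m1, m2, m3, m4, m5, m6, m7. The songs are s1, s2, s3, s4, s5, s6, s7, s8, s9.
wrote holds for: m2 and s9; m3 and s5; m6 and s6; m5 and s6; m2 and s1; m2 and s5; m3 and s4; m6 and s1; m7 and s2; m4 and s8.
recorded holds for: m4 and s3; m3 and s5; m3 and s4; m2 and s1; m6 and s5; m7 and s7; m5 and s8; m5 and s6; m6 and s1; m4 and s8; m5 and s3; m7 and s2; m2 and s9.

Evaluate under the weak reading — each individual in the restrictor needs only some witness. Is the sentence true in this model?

True

"it" takes "a song" as antecedent — a donkey pronoun bound across the clause boundary.
Weak reading: every musician m with some wrote-song has at least one wrote-song s such that recorded(m,s).
Per musician: m2:✓  m3:✓  m4:✓  m5:✓  m6:✓  m7:✓
Every musician in the restrictor has a witness.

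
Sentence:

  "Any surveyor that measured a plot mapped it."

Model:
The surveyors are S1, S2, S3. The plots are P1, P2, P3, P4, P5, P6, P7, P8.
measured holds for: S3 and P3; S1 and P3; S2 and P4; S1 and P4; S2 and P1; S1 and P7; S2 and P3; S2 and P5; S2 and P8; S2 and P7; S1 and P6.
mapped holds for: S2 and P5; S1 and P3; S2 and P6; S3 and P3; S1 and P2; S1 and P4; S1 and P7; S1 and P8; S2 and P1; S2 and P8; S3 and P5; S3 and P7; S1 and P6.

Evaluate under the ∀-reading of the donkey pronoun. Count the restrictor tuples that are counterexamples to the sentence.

"it" takes "a plot" as antecedent — a donkey pronoun bound across the clause boundary.
Strong reading: for every (s,p) with measured(s,p), mapped(s,p).
Restrictor pairs: (S1,P3) ✓  (S1,P4) ✓  (S1,P6) ✓  (S1,P7) ✓  (S2,P1) ✓  (S2,P3) ✗  (S2,P4) ✗  (S2,P5) ✓  (S2,P7) ✗  (S2,P8) ✓  (S3,P3) ✓
Counterexamples (restrictor pairs failing the scope): 3.

3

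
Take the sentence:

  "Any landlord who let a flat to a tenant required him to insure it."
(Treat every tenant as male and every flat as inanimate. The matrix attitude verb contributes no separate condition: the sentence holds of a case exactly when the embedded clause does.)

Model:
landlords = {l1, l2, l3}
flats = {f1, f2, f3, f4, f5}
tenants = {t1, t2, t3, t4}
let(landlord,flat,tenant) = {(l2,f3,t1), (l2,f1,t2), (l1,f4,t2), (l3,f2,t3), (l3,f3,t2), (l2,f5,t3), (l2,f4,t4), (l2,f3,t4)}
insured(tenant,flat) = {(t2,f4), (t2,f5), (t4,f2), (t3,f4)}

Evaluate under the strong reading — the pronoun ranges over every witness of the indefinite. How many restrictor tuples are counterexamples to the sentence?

7

"him" takes "a tenant" as antecedent and "it" takes "a flat"; both are donkey pronouns co-varying with the restrictor.
Strong reading: for every (l,f,t) with let(l,f,t), insured(t,f).
Restrictor triples: (l1,f4,t2)→insured(t2,f4) ✓  (l2,f1,t2)→insured(t2,f1) ✗  (l2,f3,t1)→insured(t1,f3) ✗  (l2,f3,t4)→insured(t4,f3) ✗  (l2,f4,t4)→insured(t4,f4) ✗  (l2,f5,t3)→insured(t3,f5) ✗  (l3,f2,t3)→insured(t3,f2) ✗  (l3,f3,t2)→insured(t2,f3) ✗
Counterexamples (restrictor triples failing the scope): 7.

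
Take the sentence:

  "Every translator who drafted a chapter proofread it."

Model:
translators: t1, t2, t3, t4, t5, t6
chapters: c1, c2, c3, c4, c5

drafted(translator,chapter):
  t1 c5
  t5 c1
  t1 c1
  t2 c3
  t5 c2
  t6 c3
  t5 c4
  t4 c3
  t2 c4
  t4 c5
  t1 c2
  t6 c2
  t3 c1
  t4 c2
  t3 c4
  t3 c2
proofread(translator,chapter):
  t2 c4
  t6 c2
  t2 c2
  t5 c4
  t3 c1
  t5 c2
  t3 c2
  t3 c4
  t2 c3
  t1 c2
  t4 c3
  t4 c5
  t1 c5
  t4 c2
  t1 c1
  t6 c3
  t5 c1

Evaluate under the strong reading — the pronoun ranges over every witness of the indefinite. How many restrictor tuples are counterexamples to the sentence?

0

"it" takes "a chapter" as antecedent — a donkey pronoun bound across the clause boundary.
Strong reading: for every (t,c) with drafted(t,c), proofread(t,c).
Restrictor pairs: (t1,c1) ✓  (t1,c2) ✓  (t1,c5) ✓  (t2,c3) ✓  (t2,c4) ✓  (t3,c1) ✓  (t3,c2) ✓  (t3,c4) ✓  (t4,c2) ✓  (t4,c3) ✓  (t4,c5) ✓  (t5,c1) ✓  (t5,c2) ✓  (t5,c4) ✓  (t6,c2) ✓  (t6,c3) ✓
Counterexamples (restrictor pairs failing the scope): 0.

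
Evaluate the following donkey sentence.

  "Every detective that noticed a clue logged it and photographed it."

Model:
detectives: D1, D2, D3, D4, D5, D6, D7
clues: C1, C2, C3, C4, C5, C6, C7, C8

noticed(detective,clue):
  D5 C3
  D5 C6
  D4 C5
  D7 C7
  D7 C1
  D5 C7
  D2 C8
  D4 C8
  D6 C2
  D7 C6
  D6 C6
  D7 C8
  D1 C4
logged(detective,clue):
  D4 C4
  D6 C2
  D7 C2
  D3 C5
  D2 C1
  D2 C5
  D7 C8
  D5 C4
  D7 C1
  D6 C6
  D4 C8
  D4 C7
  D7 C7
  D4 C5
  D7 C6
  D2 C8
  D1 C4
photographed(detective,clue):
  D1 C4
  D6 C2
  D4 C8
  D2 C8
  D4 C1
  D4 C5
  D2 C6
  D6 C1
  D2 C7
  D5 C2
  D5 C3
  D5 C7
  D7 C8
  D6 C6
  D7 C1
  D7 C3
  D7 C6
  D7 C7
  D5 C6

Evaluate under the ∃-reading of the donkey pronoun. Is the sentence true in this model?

"it" takes "a clue" as antecedent — a donkey pronoun bound across the clause boundary.
Weak reading: every detective d with some noticed-clue has at least one noticed-clue c such that logged(d,c) ∧ photographed(d,c).
Per detective: D1:✓  D2:✓  D4:✓  D5:✗  D6:✓  D7:✓
D5 has no witness among its noticed-clues.

False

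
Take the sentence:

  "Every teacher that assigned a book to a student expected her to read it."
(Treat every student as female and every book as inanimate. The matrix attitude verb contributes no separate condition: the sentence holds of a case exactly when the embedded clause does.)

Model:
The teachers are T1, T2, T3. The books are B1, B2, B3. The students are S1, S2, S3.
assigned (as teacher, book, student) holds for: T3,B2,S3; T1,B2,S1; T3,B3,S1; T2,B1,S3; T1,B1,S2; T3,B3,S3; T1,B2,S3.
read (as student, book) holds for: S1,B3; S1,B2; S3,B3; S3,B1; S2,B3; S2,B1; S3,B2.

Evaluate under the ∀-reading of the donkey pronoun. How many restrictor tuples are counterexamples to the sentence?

"her" takes "a student" as antecedent and "it" takes "a book"; both are donkey pronouns co-varying with the restrictor.
Strong reading: for every (t,b,s) with assigned(t,b,s), read(s,b).
Restrictor triples: (T1,B1,S2)→read(S2,B1) ✓  (T1,B2,S1)→read(S1,B2) ✓  (T1,B2,S3)→read(S3,B2) ✓  (T2,B1,S3)→read(S3,B1) ✓  (T3,B2,S3)→read(S3,B2) ✓  (T3,B3,S1)→read(S1,B3) ✓  (T3,B3,S3)→read(S3,B3) ✓
Counterexamples (restrictor triples failing the scope): 0.

0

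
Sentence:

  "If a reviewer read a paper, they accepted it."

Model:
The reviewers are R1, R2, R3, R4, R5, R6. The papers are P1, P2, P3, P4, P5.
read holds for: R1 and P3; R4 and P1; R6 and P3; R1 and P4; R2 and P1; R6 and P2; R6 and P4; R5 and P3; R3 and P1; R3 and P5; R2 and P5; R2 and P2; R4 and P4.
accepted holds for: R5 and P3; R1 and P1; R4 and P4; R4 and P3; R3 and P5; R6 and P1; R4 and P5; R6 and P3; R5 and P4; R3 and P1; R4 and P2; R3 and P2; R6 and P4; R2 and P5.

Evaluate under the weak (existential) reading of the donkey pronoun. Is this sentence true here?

False

"it" takes "a paper" as antecedent — a donkey pronoun bound across the clause boundary.
Weak reading: every reviewer r with some read-paper has at least one read-paper p such that accepted(r,p).
Per reviewer: R1:✗  R2:✓  R3:✓  R4:✓  R5:✓  R6:✓
R1 has no witness among its read-papers.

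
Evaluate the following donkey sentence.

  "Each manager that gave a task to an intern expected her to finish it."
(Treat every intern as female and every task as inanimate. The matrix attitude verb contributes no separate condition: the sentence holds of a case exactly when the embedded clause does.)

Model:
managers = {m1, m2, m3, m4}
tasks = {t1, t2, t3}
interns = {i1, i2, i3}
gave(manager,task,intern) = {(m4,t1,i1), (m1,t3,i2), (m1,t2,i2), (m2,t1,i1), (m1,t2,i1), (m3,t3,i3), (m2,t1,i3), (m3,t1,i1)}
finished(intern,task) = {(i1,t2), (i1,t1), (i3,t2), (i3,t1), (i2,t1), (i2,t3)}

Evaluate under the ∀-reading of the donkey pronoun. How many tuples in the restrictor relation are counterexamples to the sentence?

"her" takes "an intern" as antecedent and "it" takes "a task"; both are donkey pronouns co-varying with the restrictor.
Strong reading: for every (m,t,i) with gave(m,t,i), finished(i,t).
Restrictor triples: (m1,t2,i1)→finished(i1,t2) ✓  (m1,t2,i2)→finished(i2,t2) ✗  (m1,t3,i2)→finished(i2,t3) ✓  (m2,t1,i1)→finished(i1,t1) ✓  (m2,t1,i3)→finished(i3,t1) ✓  (m3,t1,i1)→finished(i1,t1) ✓  (m3,t3,i3)→finished(i3,t3) ✗  (m4,t1,i1)→finished(i1,t1) ✓
Counterexamples (restrictor triples failing the scope): 2.

2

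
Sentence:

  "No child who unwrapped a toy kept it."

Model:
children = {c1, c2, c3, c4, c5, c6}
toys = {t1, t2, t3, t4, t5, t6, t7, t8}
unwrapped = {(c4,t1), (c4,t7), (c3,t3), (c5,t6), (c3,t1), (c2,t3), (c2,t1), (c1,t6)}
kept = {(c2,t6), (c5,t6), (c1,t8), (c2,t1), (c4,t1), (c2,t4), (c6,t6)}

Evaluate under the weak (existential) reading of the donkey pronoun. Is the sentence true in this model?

False

"it" takes "a toy" as antecedent — a donkey pronoun bound across the clause boundary.
Truth condition: for no (c,t) with unwrapped(c,t) does kept(c,t) hold.
Restrictor pairs — does the scope hold? (c1,t6):fails  (c2,t1):holds  (c2,t3):fails  (c3,t1):fails  (c3,t3):fails  (c4,t1):holds  (c4,t7):fails  (c5,t6):holds
Scope holds for 3 pair(s), so the sentence is false.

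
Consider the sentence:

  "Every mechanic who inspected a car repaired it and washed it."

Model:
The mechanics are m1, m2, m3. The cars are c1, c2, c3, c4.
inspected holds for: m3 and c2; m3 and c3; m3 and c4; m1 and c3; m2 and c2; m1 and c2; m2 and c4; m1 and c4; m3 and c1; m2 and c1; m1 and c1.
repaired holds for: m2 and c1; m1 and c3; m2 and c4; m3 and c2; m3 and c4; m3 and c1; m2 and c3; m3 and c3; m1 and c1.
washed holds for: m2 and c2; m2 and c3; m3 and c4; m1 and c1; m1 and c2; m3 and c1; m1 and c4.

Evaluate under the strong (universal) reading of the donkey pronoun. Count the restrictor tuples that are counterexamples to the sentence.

8

"it" takes "a car" as antecedent — a donkey pronoun bound across the clause boundary.
Strong reading: for every (m,c) with inspected(m,c), repaired(m,c) ∧ washed(m,c).
Restrictor pairs: (m1,c1) ✓  (m1,c2) ✗  (m1,c3) ✗  (m1,c4) ✗  (m2,c1) ✗  (m2,c2) ✗  (m2,c4) ✗  (m3,c1) ✓  (m3,c2) ✗  (m3,c3) ✗  (m3,c4) ✓
Counterexamples (restrictor pairs failing the scope): 8.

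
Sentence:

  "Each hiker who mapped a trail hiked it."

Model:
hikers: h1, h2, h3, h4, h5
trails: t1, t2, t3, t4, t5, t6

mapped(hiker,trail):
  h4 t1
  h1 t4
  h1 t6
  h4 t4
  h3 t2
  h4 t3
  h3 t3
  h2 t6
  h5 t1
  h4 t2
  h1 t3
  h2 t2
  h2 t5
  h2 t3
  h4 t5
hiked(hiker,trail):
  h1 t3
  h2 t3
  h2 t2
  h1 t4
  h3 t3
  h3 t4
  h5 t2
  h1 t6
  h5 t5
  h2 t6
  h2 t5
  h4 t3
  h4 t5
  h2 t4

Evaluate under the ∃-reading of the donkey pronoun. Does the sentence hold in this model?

"it" takes "a trail" as antecedent — a donkey pronoun bound across the clause boundary.
Weak reading: every hiker h with some mapped-trail has at least one mapped-trail t such that hiked(h,t).
Per hiker: h1:✓  h2:✓  h3:✓  h4:✓  h5:✗
h5 has no witness among its mapped-trails.

False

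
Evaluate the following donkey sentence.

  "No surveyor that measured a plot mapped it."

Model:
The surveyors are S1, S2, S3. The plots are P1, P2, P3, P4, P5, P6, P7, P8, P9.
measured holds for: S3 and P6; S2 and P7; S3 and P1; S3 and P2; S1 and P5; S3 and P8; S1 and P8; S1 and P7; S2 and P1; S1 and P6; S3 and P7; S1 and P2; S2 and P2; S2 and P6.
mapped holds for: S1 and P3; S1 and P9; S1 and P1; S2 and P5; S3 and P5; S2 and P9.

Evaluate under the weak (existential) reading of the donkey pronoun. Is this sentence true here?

True

"it" takes "a plot" as antecedent — a donkey pronoun bound across the clause boundary.
Truth condition: for no (s,p) with measured(s,p) does mapped(s,p) hold.
Restrictor pairs — does the scope hold? (S1,P2):fails  (S1,P5):fails  (S1,P6):fails  (S1,P7):fails  (S1,P8):fails  (S2,P1):fails  (S2,P2):fails  (S2,P6):fails  (S2,P7):fails  (S3,P1):fails  (S3,P2):fails  (S3,P6):fails  (S3,P7):fails  (S3,P8):fails
Scope holds for no restrictor pair, so the sentence is true.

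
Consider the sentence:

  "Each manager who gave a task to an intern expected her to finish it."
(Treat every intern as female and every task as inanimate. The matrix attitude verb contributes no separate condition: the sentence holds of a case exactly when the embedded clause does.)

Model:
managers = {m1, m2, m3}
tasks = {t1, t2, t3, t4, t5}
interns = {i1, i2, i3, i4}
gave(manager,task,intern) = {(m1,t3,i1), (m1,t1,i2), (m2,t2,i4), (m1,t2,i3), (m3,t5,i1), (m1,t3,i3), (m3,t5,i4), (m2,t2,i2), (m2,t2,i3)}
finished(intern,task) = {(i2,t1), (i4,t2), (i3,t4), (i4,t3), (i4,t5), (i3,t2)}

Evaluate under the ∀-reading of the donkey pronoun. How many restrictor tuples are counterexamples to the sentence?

"her" takes "an intern" as antecedent and "it" takes "a task"; both are donkey pronouns co-varying with the restrictor.
Strong reading: for every (m,t,i) with gave(m,t,i), finished(i,t).
Restrictor triples: (m1,t1,i2)→finished(i2,t1) ✓  (m1,t2,i3)→finished(i3,t2) ✓  (m1,t3,i1)→finished(i1,t3) ✗  (m1,t3,i3)→finished(i3,t3) ✗  (m2,t2,i2)→finished(i2,t2) ✗  (m2,t2,i3)→finished(i3,t2) ✓  (m2,t2,i4)→finished(i4,t2) ✓  (m3,t5,i1)→finished(i1,t5) ✗  (m3,t5,i4)→finished(i4,t5) ✓
Counterexamples (restrictor triples failing the scope): 4.

4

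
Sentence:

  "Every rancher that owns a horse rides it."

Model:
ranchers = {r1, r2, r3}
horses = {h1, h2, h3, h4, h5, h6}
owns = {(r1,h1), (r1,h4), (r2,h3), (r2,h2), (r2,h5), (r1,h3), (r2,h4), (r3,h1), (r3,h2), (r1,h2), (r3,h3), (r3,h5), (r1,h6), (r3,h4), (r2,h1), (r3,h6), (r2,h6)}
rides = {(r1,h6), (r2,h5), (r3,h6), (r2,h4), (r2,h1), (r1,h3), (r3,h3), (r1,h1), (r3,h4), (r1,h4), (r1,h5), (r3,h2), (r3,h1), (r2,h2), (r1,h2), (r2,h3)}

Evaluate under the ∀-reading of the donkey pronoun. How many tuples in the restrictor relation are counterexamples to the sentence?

2

"it" takes "a horse" as antecedent — a donkey pronoun bound across the clause boundary.
Strong reading: for every (r,h) with owns(r,h), rides(r,h).
Restrictor pairs: (r1,h1) ✓  (r1,h2) ✓  (r1,h3) ✓  (r1,h4) ✓  (r1,h6) ✓  (r2,h1) ✓  (r2,h2) ✓  (r2,h3) ✓  (r2,h4) ✓  (r2,h5) ✓  (r2,h6) ✗  (r3,h1) ✓  (r3,h2) ✓  (r3,h3) ✓  (r3,h4) ✓  (r3,h5) ✗  (r3,h6) ✓
Counterexamples (restrictor pairs failing the scope): 2.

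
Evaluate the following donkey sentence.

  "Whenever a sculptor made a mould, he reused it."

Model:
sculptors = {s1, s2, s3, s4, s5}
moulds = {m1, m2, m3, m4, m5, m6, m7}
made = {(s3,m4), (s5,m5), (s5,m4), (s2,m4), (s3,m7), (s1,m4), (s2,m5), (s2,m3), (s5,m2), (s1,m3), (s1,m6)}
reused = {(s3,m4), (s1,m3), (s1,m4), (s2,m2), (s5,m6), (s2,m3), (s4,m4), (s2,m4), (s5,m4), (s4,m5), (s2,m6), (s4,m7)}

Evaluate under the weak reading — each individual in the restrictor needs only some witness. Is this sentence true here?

"it" takes "a mould" as antecedent — a donkey pronoun bound across the clause boundary.
Weak reading: every sculptor s with some made-mould has at least one made-mould m such that reused(s,m).
Per sculptor: s1:✓  s2:✓  s3:✓  s5:✓
Every sculptor in the restrictor has a witness.

True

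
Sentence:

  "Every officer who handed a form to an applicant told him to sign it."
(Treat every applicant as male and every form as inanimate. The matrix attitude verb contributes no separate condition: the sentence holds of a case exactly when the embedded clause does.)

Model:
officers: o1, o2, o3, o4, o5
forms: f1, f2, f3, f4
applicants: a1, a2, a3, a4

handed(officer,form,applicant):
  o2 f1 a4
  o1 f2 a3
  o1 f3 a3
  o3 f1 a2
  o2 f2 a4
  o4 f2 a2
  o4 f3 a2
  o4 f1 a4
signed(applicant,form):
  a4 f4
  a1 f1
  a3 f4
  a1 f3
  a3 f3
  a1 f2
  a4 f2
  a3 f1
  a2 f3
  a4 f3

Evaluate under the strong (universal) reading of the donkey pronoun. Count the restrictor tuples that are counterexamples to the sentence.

"him" takes "an applicant" as antecedent and "it" takes "a form"; both are donkey pronouns co-varying with the restrictor.
Strong reading: for every (o,f,a) with handed(o,f,a), signed(a,f).
Restrictor triples: (o1,f2,a3)→signed(a3,f2) ✗  (o1,f3,a3)→signed(a3,f3) ✓  (o2,f1,a4)→signed(a4,f1) ✗  (o2,f2,a4)→signed(a4,f2) ✓  (o3,f1,a2)→signed(a2,f1) ✗  (o4,f1,a4)→signed(a4,f1) ✗  (o4,f2,a2)→signed(a2,f2) ✗  (o4,f3,a2)→signed(a2,f3) ✓
Counterexamples (restrictor triples failing the scope): 5.

5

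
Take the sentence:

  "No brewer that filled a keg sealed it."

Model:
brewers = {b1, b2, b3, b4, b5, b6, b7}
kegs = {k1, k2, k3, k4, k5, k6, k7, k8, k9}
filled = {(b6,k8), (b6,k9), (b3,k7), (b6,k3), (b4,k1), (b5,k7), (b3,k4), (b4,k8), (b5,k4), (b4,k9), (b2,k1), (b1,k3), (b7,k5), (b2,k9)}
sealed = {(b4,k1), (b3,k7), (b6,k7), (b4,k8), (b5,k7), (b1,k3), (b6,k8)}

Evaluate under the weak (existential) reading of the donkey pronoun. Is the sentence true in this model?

False

"it" takes "a keg" as antecedent — a donkey pronoun bound across the clause boundary.
Truth condition: for no (b,k) with filled(b,k) does sealed(b,k) hold.
Restrictor pairs — does the scope hold? (b1,k3):holds  (b2,k1):fails  (b2,k9):fails  (b3,k4):fails  (b3,k7):holds  (b4,k1):holds  (b4,k8):holds  (b4,k9):fails  (b5,k4):fails  (b5,k7):holds  (b6,k3):fails  (b6,k8):holds  (b6,k9):fails  (b7,k5):fails
Scope holds for 6 pair(s), so the sentence is false.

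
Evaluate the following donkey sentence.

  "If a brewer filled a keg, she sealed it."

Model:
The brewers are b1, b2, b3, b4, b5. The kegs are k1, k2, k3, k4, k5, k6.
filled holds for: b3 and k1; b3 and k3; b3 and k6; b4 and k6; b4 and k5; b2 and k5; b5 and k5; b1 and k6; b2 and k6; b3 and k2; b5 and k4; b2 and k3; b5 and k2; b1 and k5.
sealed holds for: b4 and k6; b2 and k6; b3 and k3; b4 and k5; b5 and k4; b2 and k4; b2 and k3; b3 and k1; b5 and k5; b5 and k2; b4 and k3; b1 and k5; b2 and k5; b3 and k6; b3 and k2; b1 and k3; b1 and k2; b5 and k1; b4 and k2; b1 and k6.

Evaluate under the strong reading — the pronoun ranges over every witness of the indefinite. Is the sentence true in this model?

"it" takes "a keg" as antecedent — a donkey pronoun bound across the clause boundary.
Strong reading: for every (b,k) with filled(b,k), sealed(b,k).
Restrictor pairs: (b1,k5) ✓  (b1,k6) ✓  (b2,k3) ✓  (b2,k5) ✓  (b2,k6) ✓  (b3,k1) ✓  (b3,k2) ✓  (b3,k3) ✓  (b3,k6) ✓  (b4,k5) ✓  (b4,k6) ✓  (b5,k2) ✓  (b5,k4) ✓  (b5,k5) ✓
Every restrictor pair satisfies the scope.

True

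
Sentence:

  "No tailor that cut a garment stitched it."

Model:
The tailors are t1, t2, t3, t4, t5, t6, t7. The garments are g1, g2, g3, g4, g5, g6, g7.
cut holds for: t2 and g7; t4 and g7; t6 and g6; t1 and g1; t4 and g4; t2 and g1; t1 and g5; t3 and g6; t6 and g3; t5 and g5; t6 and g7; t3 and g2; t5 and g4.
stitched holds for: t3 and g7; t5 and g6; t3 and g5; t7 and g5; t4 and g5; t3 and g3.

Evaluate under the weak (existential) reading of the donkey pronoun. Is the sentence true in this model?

True

"it" takes "a garment" as antecedent — a donkey pronoun bound across the clause boundary.
Truth condition: for no (t,g) with cut(t,g) does stitched(t,g) hold.
Restrictor pairs — does the scope hold? (t1,g1):fails  (t1,g5):fails  (t2,g1):fails  (t2,g7):fails  (t3,g2):fails  (t3,g6):fails  (t4,g4):fails  (t4,g7):fails  (t5,g4):fails  (t5,g5):fails  (t6,g3):fails  (t6,g6):fails  (t6,g7):fails
Scope holds for no restrictor pair, so the sentence is true.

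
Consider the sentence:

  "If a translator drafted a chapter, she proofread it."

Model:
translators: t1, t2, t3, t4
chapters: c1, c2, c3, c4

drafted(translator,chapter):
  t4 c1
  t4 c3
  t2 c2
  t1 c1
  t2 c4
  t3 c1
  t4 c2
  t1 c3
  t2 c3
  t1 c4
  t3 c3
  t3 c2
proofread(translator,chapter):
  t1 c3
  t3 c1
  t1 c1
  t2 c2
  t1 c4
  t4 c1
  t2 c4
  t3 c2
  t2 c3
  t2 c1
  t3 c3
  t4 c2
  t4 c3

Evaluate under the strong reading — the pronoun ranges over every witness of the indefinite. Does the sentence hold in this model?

True

"it" takes "a chapter" as antecedent — a donkey pronoun bound across the clause boundary.
Strong reading: for every (t,c) with drafted(t,c), proofread(t,c).
Restrictor pairs: (t1,c1) ✓  (t1,c3) ✓  (t1,c4) ✓  (t2,c2) ✓  (t2,c3) ✓  (t2,c4) ✓  (t3,c1) ✓  (t3,c2) ✓  (t3,c3) ✓  (t4,c1) ✓  (t4,c2) ✓  (t4,c3) ✓
Every restrictor pair satisfies the scope.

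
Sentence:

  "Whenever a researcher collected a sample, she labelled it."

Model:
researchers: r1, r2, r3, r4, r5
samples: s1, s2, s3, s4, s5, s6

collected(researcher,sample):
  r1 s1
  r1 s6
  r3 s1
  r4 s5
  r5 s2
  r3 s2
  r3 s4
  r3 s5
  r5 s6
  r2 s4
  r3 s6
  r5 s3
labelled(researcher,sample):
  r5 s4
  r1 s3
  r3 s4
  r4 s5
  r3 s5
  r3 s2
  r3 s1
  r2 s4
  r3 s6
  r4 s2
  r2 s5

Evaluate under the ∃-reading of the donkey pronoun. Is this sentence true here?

False

"it" takes "a sample" as antecedent — a donkey pronoun bound across the clause boundary.
Weak reading: every researcher r with some collected-sample has at least one collected-sample s such that labelled(r,s).
Per researcher: r1:✗  r2:✓  r3:✓  r4:✓  r5:✗
r1 has no witness among its collected-samples.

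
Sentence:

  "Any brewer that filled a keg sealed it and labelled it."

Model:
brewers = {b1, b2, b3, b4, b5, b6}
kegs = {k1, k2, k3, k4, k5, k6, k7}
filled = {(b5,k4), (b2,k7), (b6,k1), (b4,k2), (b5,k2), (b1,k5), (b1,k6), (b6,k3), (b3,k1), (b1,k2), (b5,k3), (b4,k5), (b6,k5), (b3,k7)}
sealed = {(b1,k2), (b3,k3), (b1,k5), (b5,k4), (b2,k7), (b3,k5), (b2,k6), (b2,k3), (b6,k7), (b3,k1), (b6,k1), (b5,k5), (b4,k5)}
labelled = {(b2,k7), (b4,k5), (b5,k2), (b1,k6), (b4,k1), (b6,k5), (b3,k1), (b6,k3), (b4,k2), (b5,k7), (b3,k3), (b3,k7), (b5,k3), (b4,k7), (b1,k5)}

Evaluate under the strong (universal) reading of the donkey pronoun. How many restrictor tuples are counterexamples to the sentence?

10

"it" takes "a keg" as antecedent — a donkey pronoun bound across the clause boundary.
Strong reading: for every (b,k) with filled(b,k), sealed(b,k) ∧ labelled(b,k).
Restrictor pairs: (b1,k2) ✗  (b1,k5) ✓  (b1,k6) ✗  (b2,k7) ✓  (b3,k1) ✓  (b3,k7) ✗  (b4,k2) ✗  (b4,k5) ✓  (b5,k2) ✗  (b5,k3) ✗  (b5,k4) ✗  (b6,k1) ✗  (b6,k3) ✗  (b6,k5) ✗
Counterexamples (restrictor pairs failing the scope): 10.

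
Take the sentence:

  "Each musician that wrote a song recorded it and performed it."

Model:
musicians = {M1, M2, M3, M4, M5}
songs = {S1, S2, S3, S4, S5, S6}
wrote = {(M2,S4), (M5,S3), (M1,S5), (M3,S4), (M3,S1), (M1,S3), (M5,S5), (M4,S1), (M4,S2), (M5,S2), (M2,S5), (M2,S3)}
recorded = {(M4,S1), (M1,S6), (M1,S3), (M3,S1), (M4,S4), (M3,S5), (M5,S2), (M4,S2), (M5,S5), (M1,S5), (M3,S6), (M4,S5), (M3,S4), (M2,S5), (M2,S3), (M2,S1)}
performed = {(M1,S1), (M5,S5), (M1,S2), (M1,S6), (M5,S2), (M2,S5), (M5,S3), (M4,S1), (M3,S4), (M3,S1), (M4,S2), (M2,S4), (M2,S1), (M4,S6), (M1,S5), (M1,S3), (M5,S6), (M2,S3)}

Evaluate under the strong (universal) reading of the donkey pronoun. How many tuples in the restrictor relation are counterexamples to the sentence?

2

"it" takes "a song" as antecedent — a donkey pronoun bound across the clause boundary.
Strong reading: for every (m,s) with wrote(m,s), recorded(m,s) ∧ performed(m,s).
Restrictor pairs: (M1,S3) ✓  (M1,S5) ✓  (M2,S3) ✓  (M2,S4) ✗  (M2,S5) ✓  (M3,S1) ✓  (M3,S4) ✓  (M4,S1) ✓  (M4,S2) ✓  (M5,S2) ✓  (M5,S3) ✗  (M5,S5) ✓
Counterexamples (restrictor pairs failing the scope): 2.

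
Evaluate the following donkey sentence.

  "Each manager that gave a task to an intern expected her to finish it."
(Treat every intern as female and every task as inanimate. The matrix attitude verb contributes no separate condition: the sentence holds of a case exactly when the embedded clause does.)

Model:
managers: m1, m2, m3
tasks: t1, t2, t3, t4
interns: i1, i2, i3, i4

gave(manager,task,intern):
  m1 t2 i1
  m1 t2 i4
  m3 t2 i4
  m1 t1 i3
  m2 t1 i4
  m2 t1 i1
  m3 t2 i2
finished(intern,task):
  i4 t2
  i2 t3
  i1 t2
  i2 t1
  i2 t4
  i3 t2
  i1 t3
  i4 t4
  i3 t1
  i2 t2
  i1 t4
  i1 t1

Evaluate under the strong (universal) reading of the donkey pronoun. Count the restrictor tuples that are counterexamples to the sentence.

"her" takes "an intern" as antecedent and "it" takes "a task"; both are donkey pronouns co-varying with the restrictor.
Strong reading: for every (m,t,i) with gave(m,t,i), finished(i,t).
Restrictor triples: (m1,t1,i3)→finished(i3,t1) ✓  (m1,t2,i1)→finished(i1,t2) ✓  (m1,t2,i4)→finished(i4,t2) ✓  (m2,t1,i1)→finished(i1,t1) ✓  (m2,t1,i4)→finished(i4,t1) ✗  (m3,t2,i2)→finished(i2,t2) ✓  (m3,t2,i4)→finished(i4,t2) ✓
Counterexamples (restrictor triples failing the scope): 1.

1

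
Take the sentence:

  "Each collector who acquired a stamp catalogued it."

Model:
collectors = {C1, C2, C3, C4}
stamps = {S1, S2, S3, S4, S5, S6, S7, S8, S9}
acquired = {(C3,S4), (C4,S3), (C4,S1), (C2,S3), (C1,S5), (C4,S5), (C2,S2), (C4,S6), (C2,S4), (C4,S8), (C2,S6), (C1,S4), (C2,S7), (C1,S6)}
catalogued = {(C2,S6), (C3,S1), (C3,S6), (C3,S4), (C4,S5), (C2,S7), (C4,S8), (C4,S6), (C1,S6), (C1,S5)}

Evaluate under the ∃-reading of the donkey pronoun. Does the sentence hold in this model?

"it" takes "a stamp" as antecedent — a donkey pronoun bound across the clause boundary.
Weak reading: every collector c with some acquired-stamp has at least one acquired-stamp s such that catalogued(c,s).
Per collector: C1:✓  C2:✓  C3:✓  C4:✓
Every collector in the restrictor has a witness.

True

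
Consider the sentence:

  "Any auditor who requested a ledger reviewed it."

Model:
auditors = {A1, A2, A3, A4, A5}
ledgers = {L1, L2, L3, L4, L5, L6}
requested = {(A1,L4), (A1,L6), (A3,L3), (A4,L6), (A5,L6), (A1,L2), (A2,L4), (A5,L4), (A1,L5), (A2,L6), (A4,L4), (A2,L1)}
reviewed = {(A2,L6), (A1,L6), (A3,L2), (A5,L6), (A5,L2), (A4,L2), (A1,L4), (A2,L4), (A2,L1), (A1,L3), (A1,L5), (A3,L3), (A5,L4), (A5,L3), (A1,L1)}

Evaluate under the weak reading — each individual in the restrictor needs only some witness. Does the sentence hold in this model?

False

"it" takes "a ledger" as antecedent — a donkey pronoun bound across the clause boundary.
Weak reading: every auditor a with some requested-ledger has at least one requested-ledger l such that reviewed(a,l).
Per auditor: A1:✓  A2:✓  A3:✓  A4:✗  A5:✓
A4 has no witness among its requested-ledgers.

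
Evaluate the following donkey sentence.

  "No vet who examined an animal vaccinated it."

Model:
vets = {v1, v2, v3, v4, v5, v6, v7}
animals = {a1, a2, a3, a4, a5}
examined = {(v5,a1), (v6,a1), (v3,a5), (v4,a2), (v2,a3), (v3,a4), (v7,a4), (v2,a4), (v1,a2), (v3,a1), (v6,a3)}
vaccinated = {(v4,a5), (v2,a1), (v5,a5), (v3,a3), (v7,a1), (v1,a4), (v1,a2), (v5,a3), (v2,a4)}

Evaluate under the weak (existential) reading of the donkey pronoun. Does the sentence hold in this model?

"it" takes "an animal" as antecedent — a donkey pronoun bound across the clause boundary.
Truth condition: for no (v,a) with examined(v,a) does vaccinated(v,a) hold.
Restrictor pairs — does the scope hold? (v1,a2):holds  (v2,a3):fails  (v2,a4):holds  (v3,a1):fails  (v3,a4):fails  (v3,a5):fails  (v4,a2):fails  (v5,a1):fails  (v6,a1):fails  (v6,a3):fails  (v7,a4):fails
Scope holds for 2 pair(s), so the sentence is false.

False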